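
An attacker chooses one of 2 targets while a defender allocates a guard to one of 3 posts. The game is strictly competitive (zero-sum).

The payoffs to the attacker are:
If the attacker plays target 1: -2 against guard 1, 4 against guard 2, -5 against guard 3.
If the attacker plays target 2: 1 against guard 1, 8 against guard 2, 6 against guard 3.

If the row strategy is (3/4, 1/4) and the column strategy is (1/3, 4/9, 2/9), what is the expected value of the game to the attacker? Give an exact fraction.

Against (1/3, 4/9, 2/9), each row's expected payoff is target 1: 0; target 2: 47/9.
Taking the (3/4, 1/4)-weighted average: (3/4)·(0) + (1/4)·(47/9) = 47/36.

47/36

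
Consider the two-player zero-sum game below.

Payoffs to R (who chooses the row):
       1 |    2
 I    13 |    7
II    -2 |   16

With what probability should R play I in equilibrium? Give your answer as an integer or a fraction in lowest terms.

3/4

Row minima are 7 and -2, so R's maximin is 7; column maxima are 13 and 16, so C's minimax is 13. These differ, so the equilibrium is in mixed strategies.
Let R play I with probability p. C is indifferent when 13p − 2(1−p) = 7p + 16(1−p), giving p = 3/4.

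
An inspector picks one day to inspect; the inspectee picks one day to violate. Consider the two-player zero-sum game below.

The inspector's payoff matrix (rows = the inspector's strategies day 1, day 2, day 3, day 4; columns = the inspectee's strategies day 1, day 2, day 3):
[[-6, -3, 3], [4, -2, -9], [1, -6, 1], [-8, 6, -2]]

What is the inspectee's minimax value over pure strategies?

3

The worst case (largest entry) in each column is day 1: 4, day 2: 6, day 3: 3.
The best (smallest) of these is 3.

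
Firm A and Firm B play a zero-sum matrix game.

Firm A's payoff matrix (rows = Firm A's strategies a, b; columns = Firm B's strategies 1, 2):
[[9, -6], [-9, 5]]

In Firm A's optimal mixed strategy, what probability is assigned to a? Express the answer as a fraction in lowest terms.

14/29

Row minima are -6 and -9, so Firm A's maximin is -6; column maxima are 9 and 5, so Firm B's minimax is 5. These differ, so the equilibrium is in mixed strategies.
Let Firm A play a with probability p. Firm B is indifferent when 9p − 9(1−p) = −6p + 5(1−p), giving p = 14/29.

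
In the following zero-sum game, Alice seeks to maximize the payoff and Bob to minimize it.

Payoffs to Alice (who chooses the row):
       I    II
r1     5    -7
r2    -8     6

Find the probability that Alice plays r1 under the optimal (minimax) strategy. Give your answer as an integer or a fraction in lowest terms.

7/13

Row minima are -7 and -8, so Alice's maximin is -7; column maxima are 5 and 6, so Bob's minimax is 5. These differ, so the equilibrium is in mixed strategies.
Let Alice play r1 with probability p. Bob is indifferent when 5p − 8(1−p) = −7p + 6(1−p), giving p = 7/13.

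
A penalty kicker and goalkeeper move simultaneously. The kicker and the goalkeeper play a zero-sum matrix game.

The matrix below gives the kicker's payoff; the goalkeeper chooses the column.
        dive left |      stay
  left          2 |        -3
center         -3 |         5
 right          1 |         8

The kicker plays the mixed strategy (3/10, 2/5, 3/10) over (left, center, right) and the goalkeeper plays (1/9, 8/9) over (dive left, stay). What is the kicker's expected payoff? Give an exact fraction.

277/90

Against (1/9, 8/9), each row's expected payoff is left: -22/9; center: 37/9; right: 65/9.
Taking the (3/10, 2/5, 3/10)-weighted average: (3/10)·(-22/9) + (2/5)·(37/9) + (3/10)·(65/9) = 277/90.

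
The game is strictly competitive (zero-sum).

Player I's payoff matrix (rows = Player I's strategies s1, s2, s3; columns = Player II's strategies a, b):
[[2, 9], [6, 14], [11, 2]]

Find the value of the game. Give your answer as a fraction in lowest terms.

142/17

Row s1 is strictly dominated by row s2, so Player I never plays it.
The remaining 2×2 game on (s2, s3) × (a, b) has no saddle point. Let Player I play s2 with probability p; indifference gives 6p + 11(1−p) = 14p + 2(1−p), so p = 9/17.
Similarly Player II's optimal q on a is 12/17, and the value is 6·(12/17) + (14)·(5/17) = 142/17.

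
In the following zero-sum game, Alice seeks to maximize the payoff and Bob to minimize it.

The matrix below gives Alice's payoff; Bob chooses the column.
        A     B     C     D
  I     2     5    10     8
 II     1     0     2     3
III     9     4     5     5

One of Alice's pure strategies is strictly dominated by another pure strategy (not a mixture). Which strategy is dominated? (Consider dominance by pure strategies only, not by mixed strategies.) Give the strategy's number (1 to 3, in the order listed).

Compare II with I: 2 > 1, 5 > 0, 10 > 2, 8 > 3.
So I strictly dominates II for Alice; II is strictly dominated.

2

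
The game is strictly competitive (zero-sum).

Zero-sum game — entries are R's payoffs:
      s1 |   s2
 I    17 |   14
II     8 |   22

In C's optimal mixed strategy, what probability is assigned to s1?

Row minima are 14 and 8, so R's maximin is 14; column maxima are 17 and 22, so C's minimax is 17. These differ, so the equilibrium is in mixed strategies.
Let C play s1 with probability q. R is indifferent when 17q + 14(1−q) = 8q + 22(1−q), giving q = 8/17.

8/17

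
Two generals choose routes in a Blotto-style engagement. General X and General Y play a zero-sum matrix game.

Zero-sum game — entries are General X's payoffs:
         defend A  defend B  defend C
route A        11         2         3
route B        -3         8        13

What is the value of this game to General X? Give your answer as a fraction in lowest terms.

47/10

Column defend C is strictly dominated by defend B for General Y (it gives General X more in every row).
The remaining 2×2 game on (route A, route B) × (defend A, defend B) has no saddle point. Let General X play route A with probability p; indifference gives 11p − 3(1−p) = 2p + 8(1−p), so p = 11/20.
Similarly General Y's optimal q on defend A is 3/10, and the value is 11·(3/10) + (2)·(7/10) = 47/10.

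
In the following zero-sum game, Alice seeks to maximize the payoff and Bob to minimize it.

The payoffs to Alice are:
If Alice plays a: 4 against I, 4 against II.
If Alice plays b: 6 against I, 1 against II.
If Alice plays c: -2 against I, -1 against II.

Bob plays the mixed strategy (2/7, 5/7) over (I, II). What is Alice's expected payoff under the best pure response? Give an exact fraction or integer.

4

a: (4)·(2/7) + (4)·(5/7) = 4.
b: (6)·(2/7) + (1)·(5/7) = 17/7.
c: (-2)·(2/7) + (-1)·(5/7) = -9/7.
The best pure response is a with expected payoff 4.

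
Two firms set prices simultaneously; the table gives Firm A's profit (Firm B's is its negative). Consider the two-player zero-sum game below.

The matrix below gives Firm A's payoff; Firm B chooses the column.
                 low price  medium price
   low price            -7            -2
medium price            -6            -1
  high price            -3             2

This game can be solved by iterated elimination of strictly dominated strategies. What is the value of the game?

Column medium price is strictly dominated by low price for Firm B (-7<-2, -6<-1, -3<2); eliminate medium price.
Row medium price is strictly dominated by row high price (-3>-6); eliminate medium price.
Row low price is strictly dominated by row high price (-3>-7); eliminate low price.
Only (high price, low price) remains, with payoff -3.

-3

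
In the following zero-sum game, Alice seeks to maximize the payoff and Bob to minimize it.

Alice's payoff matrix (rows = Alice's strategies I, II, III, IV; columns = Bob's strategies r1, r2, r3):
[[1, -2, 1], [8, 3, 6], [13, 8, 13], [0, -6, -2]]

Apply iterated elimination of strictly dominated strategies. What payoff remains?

Column r3 is strictly dominated by r2 for Bob (-2<1, 3<6, 8<13, -6<-2); eliminate r3.
Row IV is strictly dominated by row I (1>0, -2>-6); eliminate IV.
Column r1 is strictly dominated by r2 for Bob (-2<1, 3<8, 8<13); eliminate r1.
Row II is strictly dominated by row III (8>3); eliminate II.
Row I is strictly dominated by row III (8>-2); eliminate I.
Only (III, r2) remains, with payoff 8.

8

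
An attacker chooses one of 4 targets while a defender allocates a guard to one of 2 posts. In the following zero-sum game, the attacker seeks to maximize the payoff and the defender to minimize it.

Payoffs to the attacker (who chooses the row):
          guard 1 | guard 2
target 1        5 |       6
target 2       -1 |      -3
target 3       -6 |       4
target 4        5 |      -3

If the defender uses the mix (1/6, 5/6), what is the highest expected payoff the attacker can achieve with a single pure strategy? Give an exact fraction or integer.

35/6

target 1: (5)·(1/6) + (6)·(5/6) = 35/6.
target 2: (-1)·(1/6) + (-3)·(5/6) = -8/3.
target 3: (-6)·(1/6) + (4)·(5/6) = 7/3.
target 4: (5)·(1/6) + (-3)·(5/6) = -5/3.
The best pure response is target 1 with expected payoff 35/6.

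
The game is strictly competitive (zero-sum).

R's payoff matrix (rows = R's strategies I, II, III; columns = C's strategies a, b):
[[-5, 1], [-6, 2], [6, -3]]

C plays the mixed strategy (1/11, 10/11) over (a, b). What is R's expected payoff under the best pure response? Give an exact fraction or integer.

I: (-5)·(1/11) + (1)·(10/11) = 5/11.
II: (-6)·(1/11) + (2)·(10/11) = 14/11.
III: (6)·(1/11) + (-3)·(10/11) = -24/11.
The best pure response is II with expected payoff 14/11.

14/11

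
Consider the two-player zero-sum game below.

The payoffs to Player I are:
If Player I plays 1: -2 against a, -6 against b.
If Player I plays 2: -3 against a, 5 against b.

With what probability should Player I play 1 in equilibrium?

Row minima are -6 and -3, so Player I's maximin is -3; column maxima are -2 and 5, so Player II's minimax is -2. These differ, so the equilibrium is in mixed strategies.
Let Player I play 1 with probability p. Player II is indifferent when −2p − 3(1−p) = −6p + 5(1−p), giving p = 2/3.

2/3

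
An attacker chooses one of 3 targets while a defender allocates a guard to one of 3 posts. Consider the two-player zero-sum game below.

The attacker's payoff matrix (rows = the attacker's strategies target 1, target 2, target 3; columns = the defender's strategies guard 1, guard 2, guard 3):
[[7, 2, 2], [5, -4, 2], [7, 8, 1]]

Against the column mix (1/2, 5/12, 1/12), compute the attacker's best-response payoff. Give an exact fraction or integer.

83/12

target 1: (7)·(1/2) + (2)·(5/12) + (2)·(1/12) = 9/2.
target 2: (5)·(1/2) + (-4)·(5/12) + (2)·(1/12) = 1.
target 3: (7)·(1/2) + (8)·(5/12) + (1)·(1/12) = 83/12.
The best pure response is target 3 with expected payoff 83/12.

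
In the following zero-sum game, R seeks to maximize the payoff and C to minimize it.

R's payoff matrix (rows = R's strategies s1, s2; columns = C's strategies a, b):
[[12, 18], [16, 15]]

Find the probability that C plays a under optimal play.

Row minima are 12 and 15, so R's maximin is 15; column maxima are 16 and 18, so C's minimax is 16. These differ, so the equilibrium is in mixed strategies.
Let C play a with probability q. R is indifferent when 12q + 18(1−q) = 16q + 15(1−q), giving q = 3/7.

3/7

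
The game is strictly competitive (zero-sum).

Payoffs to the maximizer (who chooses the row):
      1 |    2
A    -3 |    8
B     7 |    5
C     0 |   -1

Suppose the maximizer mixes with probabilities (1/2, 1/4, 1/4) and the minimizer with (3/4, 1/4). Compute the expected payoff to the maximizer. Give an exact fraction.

23/16

Against (3/4, 1/4), each row's expected payoff is A: -1/4; B: 13/2; C: -1/4.
Taking the (1/2, 1/4, 1/4)-weighted average: (1/2)·(-1/4) + (1/4)·(13/2) + (1/4)·(-1/4) = 23/16.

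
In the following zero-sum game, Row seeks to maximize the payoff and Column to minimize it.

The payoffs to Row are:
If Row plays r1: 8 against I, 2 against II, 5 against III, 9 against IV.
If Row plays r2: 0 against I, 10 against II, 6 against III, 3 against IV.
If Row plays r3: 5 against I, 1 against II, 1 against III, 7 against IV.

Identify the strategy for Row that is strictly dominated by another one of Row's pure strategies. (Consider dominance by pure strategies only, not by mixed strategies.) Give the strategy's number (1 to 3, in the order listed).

Compare r3 with r1: 8 > 5, 2 > 1, 5 > 1, 9 > 7.
So r1 strictly dominates r3 for Row; r3 is strictly dominated.

3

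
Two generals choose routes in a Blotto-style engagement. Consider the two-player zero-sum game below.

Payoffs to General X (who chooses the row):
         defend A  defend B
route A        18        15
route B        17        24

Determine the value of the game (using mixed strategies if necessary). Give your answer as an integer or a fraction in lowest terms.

Row minima are 15 and 17, so General X's maximin is 17; column maxima are 18 and 24, so General Y's minimax is 18. These differ, so the equilibrium is in mixed strategies.
Let General X play route A with probability p. General Y is indifferent when 18p + 17(1−p) = 15p + 24(1−p), giving p = 7/10.
Let General Y play defend A with probability q. General X is indifferent when 18q + 15(1−q) = 17q + 24(1−q), giving q = 9/10.
The value is 18·(9/10) + (15)·(1/10) = 177/10.

177/10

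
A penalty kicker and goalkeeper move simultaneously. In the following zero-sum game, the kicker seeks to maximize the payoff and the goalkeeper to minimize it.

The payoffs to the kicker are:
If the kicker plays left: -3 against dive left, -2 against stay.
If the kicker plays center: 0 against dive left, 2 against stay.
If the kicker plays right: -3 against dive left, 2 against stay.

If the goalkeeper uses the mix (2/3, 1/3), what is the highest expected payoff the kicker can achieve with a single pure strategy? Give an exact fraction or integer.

left: (-3)·(2/3) + (-2)·(1/3) = -8/3.
center: (0)·(2/3) + (2)·(1/3) = 2/3.
right: (-3)·(2/3) + (2)·(1/3) = -4/3.
The best pure response is center with expected payoff 2/3.

2/3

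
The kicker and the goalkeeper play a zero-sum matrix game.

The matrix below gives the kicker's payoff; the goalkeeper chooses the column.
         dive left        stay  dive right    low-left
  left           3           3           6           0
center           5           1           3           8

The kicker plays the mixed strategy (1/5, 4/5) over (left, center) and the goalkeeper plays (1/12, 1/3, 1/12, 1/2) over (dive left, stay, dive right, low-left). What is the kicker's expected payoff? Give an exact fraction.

Against (1/12, 1/3, 1/12, 1/2), each row's expected payoff is left: 7/4; center: 5.
Taking the (1/5, 4/5)-weighted average: (1/5)·(7/4) + (4/5)·(5) = 87/20.

87/20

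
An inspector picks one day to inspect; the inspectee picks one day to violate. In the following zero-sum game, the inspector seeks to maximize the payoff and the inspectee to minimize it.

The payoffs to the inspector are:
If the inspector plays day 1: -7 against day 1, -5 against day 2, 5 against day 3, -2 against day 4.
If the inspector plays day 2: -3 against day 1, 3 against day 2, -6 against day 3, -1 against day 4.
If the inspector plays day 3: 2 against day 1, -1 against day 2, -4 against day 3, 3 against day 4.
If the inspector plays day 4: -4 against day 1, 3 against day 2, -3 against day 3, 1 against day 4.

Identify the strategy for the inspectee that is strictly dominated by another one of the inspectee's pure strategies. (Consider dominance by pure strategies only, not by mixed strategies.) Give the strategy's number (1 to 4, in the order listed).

4

The inspectee prefers columns that give the inspector less. Compare day 4 with day 1: -7 < -2, -3 < -1, 2 < 3, -4 < 1.
So day 1 strictly dominates day 4 for the inspectee; day 4 is strictly dominated.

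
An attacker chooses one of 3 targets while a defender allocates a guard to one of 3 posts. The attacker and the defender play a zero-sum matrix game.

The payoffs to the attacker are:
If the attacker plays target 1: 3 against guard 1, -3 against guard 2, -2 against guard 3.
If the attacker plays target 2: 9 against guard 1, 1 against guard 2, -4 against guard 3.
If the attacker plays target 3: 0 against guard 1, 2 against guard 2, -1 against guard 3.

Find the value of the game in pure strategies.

Row minima: -3, -4, -1 → the attacker's maximin is -1.
Column maxima: 9, 2, -1 → the defender's minimax is -1.
They coincide at (target 3, guard 3), so the value is -1.

-1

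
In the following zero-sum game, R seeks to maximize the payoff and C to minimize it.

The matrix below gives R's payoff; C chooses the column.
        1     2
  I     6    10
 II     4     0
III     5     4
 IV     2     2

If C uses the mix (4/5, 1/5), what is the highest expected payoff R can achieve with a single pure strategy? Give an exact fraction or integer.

34/5

I: (6)·(4/5) + (10)·(1/5) = 34/5.
II: (4)·(4/5) + (0)·(1/5) = 16/5.
III: (5)·(4/5) + (4)·(1/5) = 24/5.
IV: (2)·(4/5) + (2)·(1/5) = 2.
The best pure response is I with expected payoff 34/5.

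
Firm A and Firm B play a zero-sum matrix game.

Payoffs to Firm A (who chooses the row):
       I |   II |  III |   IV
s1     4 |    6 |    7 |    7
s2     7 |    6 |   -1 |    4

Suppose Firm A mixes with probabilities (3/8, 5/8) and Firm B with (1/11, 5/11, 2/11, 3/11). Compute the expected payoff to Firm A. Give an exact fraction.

Against (1/11, 5/11, 2/11, 3/11), each row's expected payoff is s1: 69/11; s2: 47/11.
Taking the (3/8, 5/8)-weighted average: (3/8)·(69/11) + (5/8)·(47/11) = 221/44.

221/44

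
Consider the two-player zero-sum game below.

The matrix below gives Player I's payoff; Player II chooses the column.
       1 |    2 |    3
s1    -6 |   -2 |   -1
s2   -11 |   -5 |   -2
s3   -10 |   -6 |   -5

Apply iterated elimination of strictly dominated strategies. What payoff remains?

-6

Column 3 is strictly dominated by 1 for Player II (-6<-1, -11<-2, -10<-5); eliminate 3.
Column 2 is strictly dominated by 1 for Player II (-6<-2, -11<-5, -10<-6); eliminate 2.
Row s2 is strictly dominated by row s1 (-6>-11); eliminate s2.
Row s3 is strictly dominated by row s1 (-6>-10); eliminate s3.
Only (s1, 1) remains, with payoff -6.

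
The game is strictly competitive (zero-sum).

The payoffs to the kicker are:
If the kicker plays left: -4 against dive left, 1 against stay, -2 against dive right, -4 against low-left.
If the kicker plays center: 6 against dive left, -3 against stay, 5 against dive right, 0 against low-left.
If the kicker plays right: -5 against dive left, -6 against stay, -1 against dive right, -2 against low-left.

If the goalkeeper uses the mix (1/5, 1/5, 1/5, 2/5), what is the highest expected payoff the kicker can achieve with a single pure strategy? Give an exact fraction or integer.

left: (-4)·(1/5) + (1)·(1/5) + (-2)·(1/5) + (-4)·(2/5) = -13/5.
center: (6)·(1/5) + (-3)·(1/5) + (5)·(1/5) + (0)·(2/5) = 8/5.
right: (-5)·(1/5) + (-6)·(1/5) + (-1)·(1/5) + (-2)·(2/5) = -16/5.
The best pure response is center with expected payoff 8/5.

8/5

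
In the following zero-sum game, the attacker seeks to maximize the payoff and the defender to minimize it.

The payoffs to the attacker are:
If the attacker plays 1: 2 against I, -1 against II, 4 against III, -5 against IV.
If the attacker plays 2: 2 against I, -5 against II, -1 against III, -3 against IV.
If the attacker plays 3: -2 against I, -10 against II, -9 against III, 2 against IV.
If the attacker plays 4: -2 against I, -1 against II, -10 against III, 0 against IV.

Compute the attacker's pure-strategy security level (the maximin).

The worst-case payoff for each row is 1: -5, 2: -5, 3: -10, 4: -10.
The best of these is -5.

-5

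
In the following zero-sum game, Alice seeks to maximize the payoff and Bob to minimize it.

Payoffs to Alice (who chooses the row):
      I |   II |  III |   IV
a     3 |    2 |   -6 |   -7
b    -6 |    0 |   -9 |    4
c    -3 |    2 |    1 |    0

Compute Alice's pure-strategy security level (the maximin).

-3

The worst-case payoff for each row is a: -7, b: -9, c: -3.
The best of these is -3.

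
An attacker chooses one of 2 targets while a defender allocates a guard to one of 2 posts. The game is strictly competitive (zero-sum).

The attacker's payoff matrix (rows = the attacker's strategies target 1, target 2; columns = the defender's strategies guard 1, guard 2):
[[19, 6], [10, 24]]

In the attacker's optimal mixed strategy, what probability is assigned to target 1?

14/27

Row minima are 6 and 10, so the attacker's maximin is 10; column maxima are 19 and 24, so the defender's minimax is 19. These differ, so the equilibrium is in mixed strategies.
Let the attacker play target 1 with probability p. The defender is indifferent when 19p + 10(1−p) = 6p + 24(1−p), giving p = 14/27.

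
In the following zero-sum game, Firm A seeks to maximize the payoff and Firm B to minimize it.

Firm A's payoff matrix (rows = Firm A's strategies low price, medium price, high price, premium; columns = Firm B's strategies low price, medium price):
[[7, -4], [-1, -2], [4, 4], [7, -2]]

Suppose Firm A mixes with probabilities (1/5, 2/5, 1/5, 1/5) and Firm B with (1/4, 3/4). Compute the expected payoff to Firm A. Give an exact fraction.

Against (1/4, 3/4), each row's expected payoff is low price: -5/4; medium price: -7/4; high price: 4; premium: 1/4.
Taking the (1/5, 2/5, 1/5, 1/5)-weighted average: (1/5)·(-5/4) + (2/5)·(-7/4) + (1/5)·(4) + (1/5)·(1/4) = -1/10.

-1/10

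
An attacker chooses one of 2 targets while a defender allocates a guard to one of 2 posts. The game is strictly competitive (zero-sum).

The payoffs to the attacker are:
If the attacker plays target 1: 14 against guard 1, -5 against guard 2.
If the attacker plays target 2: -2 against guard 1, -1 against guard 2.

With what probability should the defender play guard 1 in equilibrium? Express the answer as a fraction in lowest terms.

Row minima are -5 and -2, so the attacker's maximin is -2; column maxima are 14 and -1, so the defender's minimax is -1. These differ, so the equilibrium is in mixed strategies.
Let the defender play guard 1 with probability q. The attacker is indifferent when 14q − 5(1−q) = −2q − (1−q), giving q = 1/5.

1/5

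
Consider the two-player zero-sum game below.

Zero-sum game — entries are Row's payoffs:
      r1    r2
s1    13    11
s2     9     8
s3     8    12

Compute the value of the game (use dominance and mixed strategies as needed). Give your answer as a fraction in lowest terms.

34/3

Row s2 is strictly dominated by row s1, so Row never plays it.
The remaining 2×2 game on (s1, s3) × (r1, r2) has no saddle point. Let Row play s1 with probability p; indifference gives 13p + 8(1−p) = 11p + 12(1−p), so p = 2/3.
Similarly Column's optimal q on r1 is 1/6, and the value is 13·(1/6) + (11)·(5/6) = 34/3.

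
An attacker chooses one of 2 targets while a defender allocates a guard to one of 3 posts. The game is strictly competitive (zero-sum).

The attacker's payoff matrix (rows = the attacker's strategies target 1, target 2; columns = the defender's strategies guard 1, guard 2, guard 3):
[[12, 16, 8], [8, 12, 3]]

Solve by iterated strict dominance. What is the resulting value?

Row target 2 is strictly dominated by row target 1 (12>8, 16>12, 8>3); eliminate target 2.
Column guard 1 is strictly dominated by guard 3 for the defender (8<12); eliminate guard 1.
Column guard 2 is strictly dominated by guard 3 for the defender (8<16); eliminate guard 2.
Only (target 1, guard 3) remains, with payoff 8.

8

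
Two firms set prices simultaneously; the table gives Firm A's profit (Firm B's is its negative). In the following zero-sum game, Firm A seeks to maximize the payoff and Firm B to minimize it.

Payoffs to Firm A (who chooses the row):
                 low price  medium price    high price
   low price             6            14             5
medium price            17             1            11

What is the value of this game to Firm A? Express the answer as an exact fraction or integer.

149/19

Column low price is strictly dominated by high price for Firm B (it gives Firm A more in every row).
The remaining 2×2 game on (low price, medium price) × (medium price, high price) has no saddle point. Let Firm A play low price with probability p; indifference gives 14p + (1−p) = 5p + 11(1−p), so p = 10/19.
Similarly Firm B's optimal q on medium price is 6/19, and the value is 14·(6/19) + (5)·(13/19) = 149/19.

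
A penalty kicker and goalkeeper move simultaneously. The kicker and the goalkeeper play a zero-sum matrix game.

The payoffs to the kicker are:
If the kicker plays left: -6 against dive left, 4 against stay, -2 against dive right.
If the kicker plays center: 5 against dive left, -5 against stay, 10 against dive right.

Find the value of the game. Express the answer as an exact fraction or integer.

Column dive right is strictly dominated by dive left for the goalkeeper (it gives the kicker more in every row).
The remaining 2×2 game on (left, center) × (dive left, stay) has no saddle point. Let the kicker play left with probability p; indifference gives −6p + 5(1−p) = 4p − 5(1−p), so p = 1/2.
Similarly the goalkeeper's optimal q on dive left is 9/20, and the value is -6·(9/20) + (4)·(11/20) = -1/2.

-1/2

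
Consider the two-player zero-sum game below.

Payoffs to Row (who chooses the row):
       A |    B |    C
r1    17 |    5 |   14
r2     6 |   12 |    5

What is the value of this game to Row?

143/16

Column A is strictly dominated by C for Column (it gives Row more in every row).
The remaining 2×2 game on (r1, r2) × (B, C) has no saddle point. Let Row play r1 with probability p; indifference gives 5p + 12(1−p) = 14p + 5(1−p), so p = 7/16.
Similarly Column's optimal q on B is 9/16, and the value is 5·(9/16) + (14)·(7/16) = 143/16.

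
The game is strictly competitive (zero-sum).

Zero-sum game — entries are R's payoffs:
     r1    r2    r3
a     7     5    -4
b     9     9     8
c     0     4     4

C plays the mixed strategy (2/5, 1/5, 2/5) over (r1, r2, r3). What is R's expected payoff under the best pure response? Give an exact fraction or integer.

a: (7)·(2/5) + (5)·(1/5) + (-4)·(2/5) = 11/5.
b: (9)·(2/5) + (9)·(1/5) + (8)·(2/5) = 43/5.
c: (0)·(2/5) + (4)·(1/5) + (4)·(2/5) = 12/5.
The best pure response is b with expected payoff 43/5.

43/5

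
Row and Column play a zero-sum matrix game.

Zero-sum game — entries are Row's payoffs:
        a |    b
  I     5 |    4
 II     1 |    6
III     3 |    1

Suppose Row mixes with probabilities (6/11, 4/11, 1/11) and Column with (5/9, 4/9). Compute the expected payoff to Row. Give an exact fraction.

Against (5/9, 4/9), each row's expected payoff is I: 41/9; II: 29/9; III: 19/9.
Taking the (6/11, 4/11, 1/11)-weighted average: (6/11)·(41/9) + (4/11)·(29/9) + (1/11)·(19/9) = 127/33.

127/33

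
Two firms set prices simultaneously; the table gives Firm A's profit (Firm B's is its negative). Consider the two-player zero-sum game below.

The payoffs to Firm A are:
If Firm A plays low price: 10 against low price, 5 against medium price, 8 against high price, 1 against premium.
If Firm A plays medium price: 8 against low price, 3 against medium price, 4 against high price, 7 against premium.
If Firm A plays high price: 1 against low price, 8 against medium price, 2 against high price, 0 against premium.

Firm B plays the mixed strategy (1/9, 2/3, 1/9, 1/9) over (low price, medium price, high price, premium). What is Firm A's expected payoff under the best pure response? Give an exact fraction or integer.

17/3

low price: (10)·(1/9) + (5)·(2/3) + (8)·(1/9) + (1)·(1/9) = 49/9.
medium price: (8)·(1/9) + (3)·(2/3) + (4)·(1/9) + (7)·(1/9) = 37/9.
high price: (1)·(1/9) + (8)·(2/3) + (2)·(1/9) + (0)·(1/9) = 17/3.
The best pure response is high price with expected payoff 17/3.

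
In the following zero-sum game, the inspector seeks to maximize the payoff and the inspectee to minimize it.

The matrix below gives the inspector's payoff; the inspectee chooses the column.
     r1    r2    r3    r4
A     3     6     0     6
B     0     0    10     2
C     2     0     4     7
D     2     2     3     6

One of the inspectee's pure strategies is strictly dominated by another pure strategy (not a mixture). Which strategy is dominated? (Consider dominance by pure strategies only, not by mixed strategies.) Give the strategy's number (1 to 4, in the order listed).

The inspectee prefers columns that give the inspector less. Compare r4 with r1: 3 < 6, 0 < 2, 2 < 7, 2 < 6.
So r1 strictly dominates r4 for the inspectee; r4 is strictly dominated.

4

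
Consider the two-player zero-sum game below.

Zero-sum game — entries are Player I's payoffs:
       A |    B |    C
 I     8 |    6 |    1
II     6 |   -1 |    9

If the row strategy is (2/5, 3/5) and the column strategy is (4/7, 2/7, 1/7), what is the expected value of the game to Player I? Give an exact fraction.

183/35

Against (4/7, 2/7, 1/7), each row's expected payoff is I: 45/7; II: 31/7.
Taking the (2/5, 3/5)-weighted average: (2/5)·(45/7) + (3/5)·(31/7) = 183/35.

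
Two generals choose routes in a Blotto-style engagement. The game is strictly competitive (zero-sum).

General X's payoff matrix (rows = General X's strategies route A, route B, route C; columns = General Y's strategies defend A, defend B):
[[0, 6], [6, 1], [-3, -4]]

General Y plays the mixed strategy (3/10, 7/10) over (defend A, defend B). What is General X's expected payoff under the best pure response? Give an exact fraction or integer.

route A: (0)·(3/10) + (6)·(7/10) = 21/5.
route B: (6)·(3/10) + (1)·(7/10) = 5/2.
route C: (-3)·(3/10) + (-4)·(7/10) = -37/10.
The best pure response is route A with expected payoff 21/5.

21/5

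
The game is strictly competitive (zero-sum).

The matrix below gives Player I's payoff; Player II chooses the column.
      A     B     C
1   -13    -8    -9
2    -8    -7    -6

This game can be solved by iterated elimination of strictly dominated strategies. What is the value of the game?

Row 1 is strictly dominated by row 2 (-8>-13, -7>-8, -6>-9); eliminate 1.
Column C is strictly dominated by A for Player II (-8<-6); eliminate C.
Column B is strictly dominated by A for Player II (-8<-7); eliminate B.
Only (2, A) remains, with payoff -8.

-8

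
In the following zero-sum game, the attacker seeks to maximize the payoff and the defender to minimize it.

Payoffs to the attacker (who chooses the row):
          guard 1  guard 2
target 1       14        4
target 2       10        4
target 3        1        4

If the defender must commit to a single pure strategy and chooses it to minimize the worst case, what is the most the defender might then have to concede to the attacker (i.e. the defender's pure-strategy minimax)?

4

The worst case (largest entry) in each column is guard 1: 14, guard 2: 4.
The best (smallest) of these is 4.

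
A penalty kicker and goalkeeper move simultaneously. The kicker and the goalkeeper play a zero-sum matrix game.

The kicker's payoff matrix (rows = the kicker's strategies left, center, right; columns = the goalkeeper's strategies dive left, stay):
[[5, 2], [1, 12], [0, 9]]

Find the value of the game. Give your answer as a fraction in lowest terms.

29/7

Row right is strictly dominated by row center, so the kicker never plays it.
The remaining 2×2 game on (left, center) × (dive left, stay) has no saddle point. Let the kicker play left with probability p; indifference gives 5p + (1−p) = 2p + 12(1−p), so p = 11/14.
Similarly the goalkeeper's optimal q on dive left is 5/7, and the value is 5·(5/7) + (2)·(2/7) = 29/7.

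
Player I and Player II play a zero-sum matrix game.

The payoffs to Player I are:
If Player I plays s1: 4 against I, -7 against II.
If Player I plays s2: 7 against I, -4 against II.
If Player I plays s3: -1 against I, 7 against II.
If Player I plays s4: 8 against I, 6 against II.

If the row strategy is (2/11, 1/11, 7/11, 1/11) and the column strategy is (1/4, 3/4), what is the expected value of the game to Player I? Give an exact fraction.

127/44

Against (1/4, 3/4), each row's expected payoff is s1: -17/4; s2: -5/4; s3: 5; s4: 13/2.
Taking the (2/11, 1/11, 7/11, 1/11)-weighted average: (2/11)·(-17/4) + (1/11)·(-5/4) + (7/11)·(5) + (1/11)·(13/2) = 127/44.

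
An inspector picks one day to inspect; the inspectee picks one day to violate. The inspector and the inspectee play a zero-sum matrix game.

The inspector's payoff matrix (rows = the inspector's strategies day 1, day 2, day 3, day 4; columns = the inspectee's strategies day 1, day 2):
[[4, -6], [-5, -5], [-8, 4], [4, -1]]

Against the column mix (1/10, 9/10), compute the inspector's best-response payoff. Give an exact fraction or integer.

day 1: (4)·(1/10) + (-6)·(9/10) = -5.
day 2: (-5)·(1/10) + (-5)·(9/10) = -5.
day 3: (-8)·(1/10) + (4)·(9/10) = 14/5.
day 4: (4)·(1/10) + (-1)·(9/10) = -1/2.
The best pure response is day 3 with expected payoff 14/5.

14/5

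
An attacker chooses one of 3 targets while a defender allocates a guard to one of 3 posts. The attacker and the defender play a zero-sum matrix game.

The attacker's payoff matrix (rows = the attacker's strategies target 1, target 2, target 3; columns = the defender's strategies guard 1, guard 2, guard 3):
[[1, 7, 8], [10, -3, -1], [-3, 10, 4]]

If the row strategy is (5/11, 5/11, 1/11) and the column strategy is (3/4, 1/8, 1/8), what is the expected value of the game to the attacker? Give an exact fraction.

Against (3/4, 1/8, 1/8), each row's expected payoff is target 1: 21/8; target 2: 7; target 3: -1/2.
Taking the (5/11, 5/11, 1/11)-weighted average: (5/11)·(21/8) + (5/11)·(7) + (1/11)·(-1/2) = 381/88.

381/88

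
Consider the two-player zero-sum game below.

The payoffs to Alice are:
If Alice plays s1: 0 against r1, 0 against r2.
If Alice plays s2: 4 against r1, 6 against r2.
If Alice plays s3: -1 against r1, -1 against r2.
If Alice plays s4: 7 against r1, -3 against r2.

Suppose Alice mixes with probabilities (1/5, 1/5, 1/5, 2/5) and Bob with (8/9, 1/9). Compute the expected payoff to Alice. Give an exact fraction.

3

Against (8/9, 1/9), each row's expected payoff is s1: 0; s2: 38/9; s3: -1; s4: 53/9.
Taking the (1/5, 1/5, 1/5, 2/5)-weighted average: (1/5)·(0) + (1/5)·(38/9) + (1/5)·(-1) + (2/5)·(53/9) = 3.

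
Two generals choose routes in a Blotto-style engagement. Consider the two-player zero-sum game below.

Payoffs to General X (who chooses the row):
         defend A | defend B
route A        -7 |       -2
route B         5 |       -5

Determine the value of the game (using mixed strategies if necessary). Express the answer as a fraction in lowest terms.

-3

Row minima are -7 and -5, so General X's maximin is -5; column maxima are 5 and -2, so General Y's minimax is -2. These differ, so the equilibrium is in mixed strategies.
Let General X play route A with probability p. General Y is indifferent when −7p + 5(1−p) = −2p − 5(1−p), giving p = 2/3.
Let General Y play defend A with probability q. General X is indifferent when −7q − 2(1−q) = 5q − 5(1−q), giving q = 1/5.
The value is -7·(1/5) + (-2)·(4/5) = -3.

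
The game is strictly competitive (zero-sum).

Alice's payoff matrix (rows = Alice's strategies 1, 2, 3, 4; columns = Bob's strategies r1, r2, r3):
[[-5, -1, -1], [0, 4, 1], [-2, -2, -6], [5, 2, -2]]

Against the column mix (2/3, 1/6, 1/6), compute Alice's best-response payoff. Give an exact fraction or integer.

10/3

1: (-5)·(2/3) + (-1)·(1/6) + (-1)·(1/6) = -11/3.
2: (0)·(2/3) + (4)·(1/6) + (1)·(1/6) = 5/6.
3: (-2)·(2/3) + (-2)·(1/6) + (-6)·(1/6) = -8/3.
4: (5)·(2/3) + (2)·(1/6) + (-2)·(1/6) = 10/3.
The best pure response is 4 with expected payoff 10/3.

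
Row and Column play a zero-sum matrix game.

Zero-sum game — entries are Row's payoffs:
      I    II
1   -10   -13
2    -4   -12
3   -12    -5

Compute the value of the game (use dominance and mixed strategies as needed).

Row 1 is strictly dominated by row 2, so Row never plays it.
The remaining 2×2 game on (2, 3) × (I, II) has no saddle point. Let Row play 2 with probability p; indifference gives −4p − 12(1−p) = −12p − 5(1−p), so p = 7/15.
Similarly Column's optimal q on I is 7/15, and the value is -4·(7/15) + (-12)·(8/15) = -124/15.

-124/15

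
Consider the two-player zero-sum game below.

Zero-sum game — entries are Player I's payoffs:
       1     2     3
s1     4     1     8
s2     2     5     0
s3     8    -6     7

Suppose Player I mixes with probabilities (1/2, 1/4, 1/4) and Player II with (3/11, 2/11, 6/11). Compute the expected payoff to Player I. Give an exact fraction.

Against (3/11, 2/11, 6/11), each row's expected payoff is s1: 62/11; s2: 16/11; s3: 54/11.
Taking the (1/2, 1/4, 1/4)-weighted average: (1/2)·(62/11) + (1/4)·(16/11) + (1/4)·(54/11) = 97/22.

97/22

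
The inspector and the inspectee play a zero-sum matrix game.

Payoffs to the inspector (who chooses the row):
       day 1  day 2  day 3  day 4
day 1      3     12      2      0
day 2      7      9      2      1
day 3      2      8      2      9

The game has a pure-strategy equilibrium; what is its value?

Row minima: 0, 1, 2 → the inspector's maximin is 2.
Column maxima: 7, 12, 2, 9 → the inspectee's minimax is 2.
They coincide at (day 3, day 3), so the value is 2.

2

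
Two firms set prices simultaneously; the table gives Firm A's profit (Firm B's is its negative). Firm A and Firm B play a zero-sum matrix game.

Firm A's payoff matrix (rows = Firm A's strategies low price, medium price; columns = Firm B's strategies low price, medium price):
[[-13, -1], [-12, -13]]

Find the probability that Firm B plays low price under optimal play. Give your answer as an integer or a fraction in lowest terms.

12/13

Row minima are -13 and -13, so Firm A's maximin is -13; column maxima are -12 and -1, so Firm B's minimax is -12. These differ, so the equilibrium is in mixed strategies.
Let Firm B play low price with probability q. Firm A is indifferent when −13q − (1−q) = −12q − 13(1−q), giving q = 12/13.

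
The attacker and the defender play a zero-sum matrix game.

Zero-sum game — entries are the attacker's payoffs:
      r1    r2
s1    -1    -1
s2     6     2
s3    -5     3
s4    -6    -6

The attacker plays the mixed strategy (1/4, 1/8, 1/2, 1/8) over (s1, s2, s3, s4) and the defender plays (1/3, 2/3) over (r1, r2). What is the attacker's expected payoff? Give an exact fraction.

Against (1/3, 2/3), each row's expected payoff is s1: -1; s2: 10/3; s3: 1/3; s4: -6.
Taking the (1/4, 1/8, 1/2, 1/8)-weighted average: (1/4)·(-1) + (1/8)·(10/3) + (1/2)·(1/3) + (1/8)·(-6) = -5/12.

-5/12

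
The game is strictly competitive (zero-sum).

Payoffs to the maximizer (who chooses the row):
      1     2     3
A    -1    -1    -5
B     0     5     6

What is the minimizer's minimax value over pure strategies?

0

The worst case (largest entry) in each column is 1: 0, 2: 5, 3: 6.
The best (smallest) of these is 0.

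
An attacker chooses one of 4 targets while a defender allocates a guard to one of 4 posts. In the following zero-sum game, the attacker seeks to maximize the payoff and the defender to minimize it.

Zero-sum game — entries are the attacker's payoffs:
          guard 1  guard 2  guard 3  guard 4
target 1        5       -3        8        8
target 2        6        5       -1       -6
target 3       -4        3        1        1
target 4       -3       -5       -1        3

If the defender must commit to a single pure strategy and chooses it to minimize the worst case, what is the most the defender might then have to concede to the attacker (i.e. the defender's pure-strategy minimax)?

5

The worst case (largest entry) in each column is guard 1: 6, guard 2: 5, guard 3: 8, guard 4: 8.
The best (smallest) of these is 5.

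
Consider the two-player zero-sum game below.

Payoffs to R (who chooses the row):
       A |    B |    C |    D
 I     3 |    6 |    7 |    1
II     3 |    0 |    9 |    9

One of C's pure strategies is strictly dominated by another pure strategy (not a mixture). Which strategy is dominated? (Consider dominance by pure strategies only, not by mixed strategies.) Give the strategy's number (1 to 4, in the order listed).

3

C prefers columns that give R less. Compare C with A: 3 < 7, 3 < 9.
So A strictly dominates C for C; C is strictly dominated.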